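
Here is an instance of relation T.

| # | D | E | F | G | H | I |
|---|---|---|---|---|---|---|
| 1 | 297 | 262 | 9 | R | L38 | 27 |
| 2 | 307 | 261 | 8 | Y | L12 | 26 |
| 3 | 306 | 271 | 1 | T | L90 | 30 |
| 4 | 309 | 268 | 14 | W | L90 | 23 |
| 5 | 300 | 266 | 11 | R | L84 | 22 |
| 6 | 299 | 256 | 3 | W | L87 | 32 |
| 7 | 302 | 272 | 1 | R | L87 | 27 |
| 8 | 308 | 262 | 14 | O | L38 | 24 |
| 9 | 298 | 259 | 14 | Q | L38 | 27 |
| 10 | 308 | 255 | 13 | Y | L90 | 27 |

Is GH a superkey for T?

Yes

All 10 rows have distinct GH values, so GH → (all attributes) holds and GH is a superkey.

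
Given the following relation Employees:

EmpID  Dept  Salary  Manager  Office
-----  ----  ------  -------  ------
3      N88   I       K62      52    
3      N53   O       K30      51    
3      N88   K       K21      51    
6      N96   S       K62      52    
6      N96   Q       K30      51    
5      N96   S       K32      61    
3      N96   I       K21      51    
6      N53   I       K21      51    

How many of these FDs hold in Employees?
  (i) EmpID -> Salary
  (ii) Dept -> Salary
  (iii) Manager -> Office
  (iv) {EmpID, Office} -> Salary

(i) EmpID -> Salary: EmpID=3: 4 rows → Salary takes values {I, O, K} — violation; EmpID=6: 3 rows → Salary takes values {S, Q, I} — violation — fails.
(ii) Dept -> Salary: Dept=N88: 2 rows → Salary takes values {I, K} — violation; Dept=N53: 2 rows → Salary takes values {O, I} — violation; Dept=N96: 4 rows → Salary takes values {S, Q, I} — violation — fails.
(iii) Manager -> Office: every LHS value maps to a single RHS value — holds.
(iv) {EmpID, Office} -> Salary: (EmpID=3, Office=51): 3 rows → Salary takes values {O, K, I} — violation; (EmpID=6, Office=51): 2 rows → Salary takes values {Q, I} — violation — fails.
1 of the 4 dependencies holds.

1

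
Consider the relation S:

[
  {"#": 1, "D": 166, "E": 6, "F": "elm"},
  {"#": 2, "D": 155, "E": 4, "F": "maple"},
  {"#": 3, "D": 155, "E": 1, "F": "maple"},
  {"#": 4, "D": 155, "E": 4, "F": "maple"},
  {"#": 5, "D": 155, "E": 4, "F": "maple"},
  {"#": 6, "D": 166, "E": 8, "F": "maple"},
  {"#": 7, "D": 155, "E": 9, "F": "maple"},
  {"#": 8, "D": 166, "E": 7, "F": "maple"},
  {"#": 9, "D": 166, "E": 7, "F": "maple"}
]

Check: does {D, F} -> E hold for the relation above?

(D=166, F=elm): row 1 → E = 6 ✓
(D=155, F=maple): rows 2, 3, 4, 5, 7 → E takes values {4, 1, 9} — violation
(D=166, F=maple): rows 6, 8, 9 → E takes values {8, 7} — violation
Two rows agree on {D, F} but differ on E, so {D, F} -> E does not hold.

No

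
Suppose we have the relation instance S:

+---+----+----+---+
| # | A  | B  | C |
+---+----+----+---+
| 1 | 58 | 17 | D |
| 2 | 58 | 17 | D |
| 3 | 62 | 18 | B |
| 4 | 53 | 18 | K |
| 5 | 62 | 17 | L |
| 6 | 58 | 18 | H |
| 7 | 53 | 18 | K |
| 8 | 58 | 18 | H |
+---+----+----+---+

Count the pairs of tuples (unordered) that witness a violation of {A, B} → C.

0

(A=58, B=17): all 2 rows agree on C — 0 pairs.
(A=53, B=18): all 2 rows agree on C — 0 pairs.
(A=58, B=18): all 2 rows agree on C — 0 pairs.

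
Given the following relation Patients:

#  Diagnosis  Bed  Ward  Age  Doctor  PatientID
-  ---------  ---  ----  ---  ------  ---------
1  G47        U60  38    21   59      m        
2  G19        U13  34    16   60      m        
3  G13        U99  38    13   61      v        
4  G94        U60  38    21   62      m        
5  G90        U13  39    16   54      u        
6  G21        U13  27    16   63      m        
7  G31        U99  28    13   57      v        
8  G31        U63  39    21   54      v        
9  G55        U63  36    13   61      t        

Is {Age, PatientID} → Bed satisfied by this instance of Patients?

Yes

(Age=21, PatientID=m): rows 1, 4 → Bed = U60, U60 ✓
(Age=16, PatientID=m): rows 2, 6 → Bed = U13, U13 ✓
(Age=13, PatientID=v): rows 3, 7 → Bed = U99, U99 ✓
(Age=16, PatientID=u): row 5 → Bed = U13 ✓
(Age=21, PatientID=v): row 8 → Bed = U63 ✓
(Age=13, PatientID=t): row 9 → Bed = U63 ✓
Every {Age, PatientID} value is associated with a single Bed value, so {Age, PatientID} → Bed holds.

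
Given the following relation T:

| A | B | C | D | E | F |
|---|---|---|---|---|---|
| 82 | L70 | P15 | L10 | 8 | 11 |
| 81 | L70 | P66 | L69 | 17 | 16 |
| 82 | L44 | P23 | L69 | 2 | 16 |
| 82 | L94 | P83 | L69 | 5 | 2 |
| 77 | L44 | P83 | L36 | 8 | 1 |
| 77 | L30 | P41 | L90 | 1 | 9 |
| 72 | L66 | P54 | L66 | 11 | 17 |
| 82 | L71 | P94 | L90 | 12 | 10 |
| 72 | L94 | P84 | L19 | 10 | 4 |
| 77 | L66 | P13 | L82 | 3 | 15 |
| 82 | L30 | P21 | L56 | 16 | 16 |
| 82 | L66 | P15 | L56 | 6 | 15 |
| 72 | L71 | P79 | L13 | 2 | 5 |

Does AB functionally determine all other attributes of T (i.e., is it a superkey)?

All 13 rows have distinct AB values, so AB → (all attributes) holds and AB is a superkey.

Yes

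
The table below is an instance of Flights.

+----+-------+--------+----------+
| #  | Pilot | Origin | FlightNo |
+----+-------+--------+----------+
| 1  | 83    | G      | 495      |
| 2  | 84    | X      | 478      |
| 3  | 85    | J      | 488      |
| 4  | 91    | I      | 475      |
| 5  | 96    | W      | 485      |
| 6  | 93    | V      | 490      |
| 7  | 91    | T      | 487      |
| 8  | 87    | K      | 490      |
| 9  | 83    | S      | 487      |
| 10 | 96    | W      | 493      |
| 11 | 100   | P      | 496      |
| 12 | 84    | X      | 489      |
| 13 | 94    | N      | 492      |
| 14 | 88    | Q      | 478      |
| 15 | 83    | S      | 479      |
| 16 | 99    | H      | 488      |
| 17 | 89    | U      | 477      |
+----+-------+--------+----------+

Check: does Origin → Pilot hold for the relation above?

Origin=G: row 1 → Pilot = 83 ✓
Origin=X: rows 2, 12 → Pilot = 84, 84 ✓
Origin=J: row 3 → Pilot = 85 ✓
Origin=I: row 4 → Pilot = 91 ✓
Origin=W: rows 5, 10 → Pilot = 96, 96 ✓
Origin=V: row 6 → Pilot = 93 ✓
Origin=T: row 7 → Pilot = 91 ✓
Origin=K: row 8 → Pilot = 87 ✓
Origin=S: rows 9, 15 → Pilot = 83, 83 ✓
Origin=P: row 11 → Pilot = 100 ✓
Origin=N: row 13 → Pilot = 94 ✓
Origin=Q: row 14 → Pilot = 88 ✓
Origin=H: row 16 → Pilot = 99 ✓
Origin=U: row 17 → Pilot = 89 ✓
Every Origin value is associated with a single Pilot value, so Origin → Pilot holds.

Yes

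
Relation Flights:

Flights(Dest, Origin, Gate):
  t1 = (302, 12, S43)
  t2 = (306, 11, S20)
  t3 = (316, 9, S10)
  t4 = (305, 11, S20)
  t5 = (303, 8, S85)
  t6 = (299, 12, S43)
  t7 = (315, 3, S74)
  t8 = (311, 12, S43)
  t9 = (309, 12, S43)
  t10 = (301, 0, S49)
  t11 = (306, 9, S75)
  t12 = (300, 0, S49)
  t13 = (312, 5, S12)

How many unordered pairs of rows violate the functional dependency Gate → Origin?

Gate=S43: all 4 rows agree on Origin — 0 pairs.
Gate=S20: all 2 rows agree on Origin — 0 pairs.
Gate=S49: all 2 rows agree on Origin — 0 pairs.

0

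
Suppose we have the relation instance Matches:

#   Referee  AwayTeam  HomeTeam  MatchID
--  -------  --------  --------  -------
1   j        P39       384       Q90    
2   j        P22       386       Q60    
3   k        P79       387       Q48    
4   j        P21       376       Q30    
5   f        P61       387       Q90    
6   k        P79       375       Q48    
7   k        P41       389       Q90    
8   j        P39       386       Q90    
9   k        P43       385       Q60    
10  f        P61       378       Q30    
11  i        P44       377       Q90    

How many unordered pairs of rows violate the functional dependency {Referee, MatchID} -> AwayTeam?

(Referee=j, MatchID=Q90): all 2 rows agree on AwayTeam — 0 pairs.
(Referee=k, MatchID=Q48): all 2 rows agree on AwayTeam — 0 pairs.

0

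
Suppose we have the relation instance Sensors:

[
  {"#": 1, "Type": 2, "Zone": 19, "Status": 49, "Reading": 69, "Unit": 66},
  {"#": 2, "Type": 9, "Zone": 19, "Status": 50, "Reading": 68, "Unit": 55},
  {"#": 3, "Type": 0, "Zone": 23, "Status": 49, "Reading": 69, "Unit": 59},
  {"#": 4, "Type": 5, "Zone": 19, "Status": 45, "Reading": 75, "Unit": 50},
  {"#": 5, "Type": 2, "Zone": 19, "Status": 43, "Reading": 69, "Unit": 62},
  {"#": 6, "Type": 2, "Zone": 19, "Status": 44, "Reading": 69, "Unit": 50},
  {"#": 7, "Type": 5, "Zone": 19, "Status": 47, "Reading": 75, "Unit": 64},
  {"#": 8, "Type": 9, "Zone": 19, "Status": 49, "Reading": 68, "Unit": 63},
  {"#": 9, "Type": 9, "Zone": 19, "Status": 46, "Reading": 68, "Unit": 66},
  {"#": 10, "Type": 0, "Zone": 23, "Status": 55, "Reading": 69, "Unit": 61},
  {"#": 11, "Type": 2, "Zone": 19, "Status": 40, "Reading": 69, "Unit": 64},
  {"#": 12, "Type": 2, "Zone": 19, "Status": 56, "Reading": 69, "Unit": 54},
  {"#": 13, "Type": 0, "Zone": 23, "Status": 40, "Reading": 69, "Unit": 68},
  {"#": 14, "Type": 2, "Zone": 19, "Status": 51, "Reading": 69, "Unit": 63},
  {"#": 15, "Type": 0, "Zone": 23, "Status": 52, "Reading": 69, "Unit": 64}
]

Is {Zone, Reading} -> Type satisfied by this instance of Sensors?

Yes

(Zone=19, Reading=69): rows 1, 5, 6, 11, 12, 14 → Type = 2, 2, 2, 2, 2, 2 ✓
(Zone=19, Reading=68): rows 2, 8, 9 → Type = 9, 9, 9 ✓
(Zone=23, Reading=69): rows 3, 10, 13, 15 → Type = 0, 0, 0, 0 ✓
(Zone=19, Reading=75): rows 4, 7 → Type = 5, 5 ✓
Every {Zone, Reading} value is associated with a single Type value, so {Zone, Reading} -> Type holds.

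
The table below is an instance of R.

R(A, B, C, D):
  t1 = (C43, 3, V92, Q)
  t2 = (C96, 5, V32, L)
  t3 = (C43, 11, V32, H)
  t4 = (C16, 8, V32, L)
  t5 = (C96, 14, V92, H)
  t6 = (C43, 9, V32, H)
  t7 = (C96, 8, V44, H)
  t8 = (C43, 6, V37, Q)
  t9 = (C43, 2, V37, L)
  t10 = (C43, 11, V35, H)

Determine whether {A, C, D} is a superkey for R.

Rows 3 and 6 have the same {A, C, D} value (A=C43, C=V32, D=H) but are distinct tuples, so {A, C, D} does not determine every attribute — not a superkey.

No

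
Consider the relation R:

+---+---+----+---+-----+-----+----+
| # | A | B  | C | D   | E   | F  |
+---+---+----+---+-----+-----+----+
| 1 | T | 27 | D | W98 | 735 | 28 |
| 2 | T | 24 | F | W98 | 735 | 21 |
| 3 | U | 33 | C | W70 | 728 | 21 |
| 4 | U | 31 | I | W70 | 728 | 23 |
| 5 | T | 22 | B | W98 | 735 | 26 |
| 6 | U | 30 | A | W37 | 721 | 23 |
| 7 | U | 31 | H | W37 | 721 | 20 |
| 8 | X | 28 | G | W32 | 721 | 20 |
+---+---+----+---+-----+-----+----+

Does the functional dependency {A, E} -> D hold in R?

Yes

(A=T, E=735): rows 1, 2, 5 → D = W98, W98, W98 ✓
(A=U, E=728): rows 3, 4 → D = W70, W70 ✓
(A=U, E=721): rows 6, 7 → D = W37, W37 ✓
(A=X, E=721): row 8 → D = W32 ✓
Every {A, E} value is associated with a single D value, so {A, E} -> D holds.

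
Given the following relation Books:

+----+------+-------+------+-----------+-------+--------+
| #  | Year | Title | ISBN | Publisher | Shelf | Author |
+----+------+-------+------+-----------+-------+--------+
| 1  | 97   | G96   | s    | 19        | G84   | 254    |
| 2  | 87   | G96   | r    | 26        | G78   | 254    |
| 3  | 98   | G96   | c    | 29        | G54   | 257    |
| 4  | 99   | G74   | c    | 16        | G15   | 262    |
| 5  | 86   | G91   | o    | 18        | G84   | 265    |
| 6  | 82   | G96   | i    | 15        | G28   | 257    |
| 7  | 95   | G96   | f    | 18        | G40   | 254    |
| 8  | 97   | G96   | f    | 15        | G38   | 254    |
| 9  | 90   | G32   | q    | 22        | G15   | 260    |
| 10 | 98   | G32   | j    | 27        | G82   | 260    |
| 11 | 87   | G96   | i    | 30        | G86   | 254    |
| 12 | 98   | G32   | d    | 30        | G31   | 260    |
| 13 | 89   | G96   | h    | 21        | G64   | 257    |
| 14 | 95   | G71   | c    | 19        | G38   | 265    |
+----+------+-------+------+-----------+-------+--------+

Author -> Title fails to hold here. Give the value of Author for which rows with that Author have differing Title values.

265

Author=254: rows 1, 2, 7, 8, 11 → Title = G96, G96, G96, G96, G96 ✓
Author=257: rows 3, 6, 13 → Title = G96, G96, G96 ✓
Author=262: row 4 → Title = G74 ✓
Author=265: rows 5, 14 → Title takes values {G91, G71} — violation
Author=260: rows 9, 10, 12 → Title = G32, G32, G32 ✓
The only Author value with inconsistent Title is Author=265.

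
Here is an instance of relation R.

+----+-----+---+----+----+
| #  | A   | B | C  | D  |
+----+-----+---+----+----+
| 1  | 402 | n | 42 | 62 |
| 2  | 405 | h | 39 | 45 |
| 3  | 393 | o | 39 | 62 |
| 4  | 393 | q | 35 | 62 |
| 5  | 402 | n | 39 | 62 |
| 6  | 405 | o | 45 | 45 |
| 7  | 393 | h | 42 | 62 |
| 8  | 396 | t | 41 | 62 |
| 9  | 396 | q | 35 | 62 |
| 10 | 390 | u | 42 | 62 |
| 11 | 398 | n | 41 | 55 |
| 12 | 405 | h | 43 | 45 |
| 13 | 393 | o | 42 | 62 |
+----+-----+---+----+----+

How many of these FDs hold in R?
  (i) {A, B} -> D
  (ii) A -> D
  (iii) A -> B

2

(i) {A, B} -> D: every LHS value maps to a single RHS value — holds.
(ii) A -> D: every LHS value maps to a single RHS value — holds.
(iii) A -> B: A=405: rows 2, 6, 12 → B takes values {h, o} — violation; A=393: rows 3, 4, 7, 13 → B takes values {o, q, h} — violation; A=396: rows 8, 9 → B takes values {t, q} — violation — fails.
2 of the 3 dependencies hold.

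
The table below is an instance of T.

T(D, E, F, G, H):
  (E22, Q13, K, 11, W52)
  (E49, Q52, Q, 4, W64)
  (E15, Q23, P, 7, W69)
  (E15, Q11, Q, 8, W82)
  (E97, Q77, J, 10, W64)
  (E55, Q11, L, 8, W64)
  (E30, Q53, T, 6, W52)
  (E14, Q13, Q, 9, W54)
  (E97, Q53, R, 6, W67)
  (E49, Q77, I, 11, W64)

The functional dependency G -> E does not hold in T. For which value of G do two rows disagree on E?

11

G=11: 2 rows → E takes values {Q13, Q77} — violation
G=4: 1 row → E = Q52 ✓
G=7: 1 row → E = Q23 ✓
G=8: 2 rows → E = Q11, Q11 ✓
G=10: 1 row → E = Q77 ✓
G=6: 2 rows → E = Q53, Q53 ✓
G=9: 1 row → E = Q13 ✓
The only G value with inconsistent E is G=11.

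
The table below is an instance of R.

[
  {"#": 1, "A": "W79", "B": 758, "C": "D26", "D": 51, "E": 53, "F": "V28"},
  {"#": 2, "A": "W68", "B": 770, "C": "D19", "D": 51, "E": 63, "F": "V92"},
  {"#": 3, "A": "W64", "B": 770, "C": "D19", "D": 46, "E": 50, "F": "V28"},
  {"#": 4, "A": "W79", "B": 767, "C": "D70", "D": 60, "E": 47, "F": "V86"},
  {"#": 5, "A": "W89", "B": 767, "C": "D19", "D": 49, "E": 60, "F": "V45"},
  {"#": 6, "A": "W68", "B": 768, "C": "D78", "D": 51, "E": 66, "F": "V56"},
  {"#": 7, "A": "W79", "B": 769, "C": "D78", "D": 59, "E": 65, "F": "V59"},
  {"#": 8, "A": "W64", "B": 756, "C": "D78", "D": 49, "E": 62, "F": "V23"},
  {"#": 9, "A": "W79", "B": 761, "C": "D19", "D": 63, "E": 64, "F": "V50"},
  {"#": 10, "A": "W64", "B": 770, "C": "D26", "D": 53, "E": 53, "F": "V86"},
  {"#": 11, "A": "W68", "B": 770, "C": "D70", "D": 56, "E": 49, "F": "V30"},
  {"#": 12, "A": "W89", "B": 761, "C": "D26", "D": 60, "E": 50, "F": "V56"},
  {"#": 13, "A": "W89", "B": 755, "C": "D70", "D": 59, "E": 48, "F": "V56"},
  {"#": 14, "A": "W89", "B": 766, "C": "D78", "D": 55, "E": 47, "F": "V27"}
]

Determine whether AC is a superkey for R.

Yes

All 14 rows have distinct AC values, so AC → (all attributes) holds and AC is a superkey.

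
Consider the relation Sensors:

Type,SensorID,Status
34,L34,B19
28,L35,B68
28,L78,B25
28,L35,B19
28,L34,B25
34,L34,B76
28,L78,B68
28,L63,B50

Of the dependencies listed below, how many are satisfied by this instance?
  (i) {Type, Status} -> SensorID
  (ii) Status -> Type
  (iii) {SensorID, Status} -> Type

(i) {Type, Status} -> SensorID: (Type=28, Status=B68): 2 rows → SensorID takes values {L35, L78} — violation; (Type=28, Status=B25): 2 rows → SensorID takes values {L78, L34} — violation — fails.
(ii) Status -> Type: Status=B19: 2 rows → Type takes values {34, 28} — violation — fails.
(iii) {SensorID, Status} -> Type: every LHS value maps to a single RHS value — holds.
1 of the 3 dependencies holds.

1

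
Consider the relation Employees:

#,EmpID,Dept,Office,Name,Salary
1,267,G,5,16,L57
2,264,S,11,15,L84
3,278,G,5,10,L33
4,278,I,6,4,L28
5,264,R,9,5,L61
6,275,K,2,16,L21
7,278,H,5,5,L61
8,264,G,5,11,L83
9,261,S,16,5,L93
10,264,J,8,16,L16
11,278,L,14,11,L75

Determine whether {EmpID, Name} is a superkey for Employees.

All 11 rows have distinct {EmpID, Name} values, so {EmpID, Name} → (all attributes) holds and {EmpID, Name} is a superkey.

Yes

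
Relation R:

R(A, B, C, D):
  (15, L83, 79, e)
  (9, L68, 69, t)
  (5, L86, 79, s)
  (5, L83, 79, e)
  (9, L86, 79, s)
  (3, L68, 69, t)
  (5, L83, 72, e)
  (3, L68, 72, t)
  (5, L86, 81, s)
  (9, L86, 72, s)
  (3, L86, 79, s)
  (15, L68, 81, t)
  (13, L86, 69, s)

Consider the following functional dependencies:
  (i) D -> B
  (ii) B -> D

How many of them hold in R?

2

(i) D -> B: every LHS value maps to a single RHS value — holds.
(ii) B -> D: every LHS value maps to a single RHS value — holds.
2 of the 2 dependencies hold.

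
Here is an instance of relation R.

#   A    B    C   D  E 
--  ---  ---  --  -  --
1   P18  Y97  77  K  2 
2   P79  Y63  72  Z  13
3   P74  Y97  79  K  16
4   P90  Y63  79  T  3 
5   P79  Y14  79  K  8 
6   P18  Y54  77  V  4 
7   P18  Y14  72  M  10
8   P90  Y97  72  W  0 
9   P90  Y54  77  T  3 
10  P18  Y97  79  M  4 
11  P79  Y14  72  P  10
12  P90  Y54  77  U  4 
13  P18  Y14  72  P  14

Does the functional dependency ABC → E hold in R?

No

(A=P18, B=Y97, C=77): row 1 → E = 2 ✓
(A=P79, B=Y63, C=72): row 2 → E = 13 ✓
(A=P74, B=Y97, C=79): row 3 → E = 16 ✓
(A=P90, B=Y63, C=79): row 4 → E = 3 ✓
(A=P79, B=Y14, C=79): row 5 → E = 8 ✓
(A=P18, B=Y54, C=77): row 6 → E = 4 ✓
(A=P18, B=Y14, C=72): rows 7, 13 → E takes values {10, 14} — violation
(A=P90, B=Y97, C=72): row 8 → E = 0 ✓
(A=P90, B=Y54, C=77): rows 9, 12 → E takes values {3, 4} — violation
(A=P18, B=Y97, C=79): row 10 → E = 4 ✓
(A=P79, B=Y14, C=72): row 11 → E = 10 ✓
Two rows agree on ABC but differ on E, so ABC → E does not hold.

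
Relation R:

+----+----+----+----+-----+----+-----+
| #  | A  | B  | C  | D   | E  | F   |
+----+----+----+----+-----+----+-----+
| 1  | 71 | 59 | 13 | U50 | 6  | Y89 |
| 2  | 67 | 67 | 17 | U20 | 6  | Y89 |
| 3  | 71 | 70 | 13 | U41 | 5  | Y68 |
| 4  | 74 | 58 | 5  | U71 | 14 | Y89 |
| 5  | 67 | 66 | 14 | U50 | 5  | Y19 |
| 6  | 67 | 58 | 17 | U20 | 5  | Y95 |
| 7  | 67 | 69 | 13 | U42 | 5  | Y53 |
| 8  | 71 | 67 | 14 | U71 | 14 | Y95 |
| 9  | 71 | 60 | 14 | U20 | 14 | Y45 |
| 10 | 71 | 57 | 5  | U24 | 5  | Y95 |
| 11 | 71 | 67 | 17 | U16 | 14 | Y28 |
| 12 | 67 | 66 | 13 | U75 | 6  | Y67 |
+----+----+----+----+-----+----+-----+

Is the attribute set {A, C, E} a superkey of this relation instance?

No

Rows 8 and 9 have the same {A, C, E} value (A=71, C=14, E=14) but are distinct tuples, so {A, C, E} does not determine every attribute — not a superkey.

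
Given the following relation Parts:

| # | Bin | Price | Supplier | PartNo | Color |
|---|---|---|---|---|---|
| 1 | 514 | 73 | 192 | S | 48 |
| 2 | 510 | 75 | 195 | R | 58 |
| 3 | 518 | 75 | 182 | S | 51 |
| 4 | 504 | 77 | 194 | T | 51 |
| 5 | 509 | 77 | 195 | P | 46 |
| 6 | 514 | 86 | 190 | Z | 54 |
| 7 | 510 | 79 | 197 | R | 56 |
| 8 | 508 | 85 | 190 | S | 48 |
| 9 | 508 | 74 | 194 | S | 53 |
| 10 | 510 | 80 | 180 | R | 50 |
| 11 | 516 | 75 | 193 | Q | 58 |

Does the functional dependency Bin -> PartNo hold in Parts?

Bin=514: rows 1, 6 → PartNo takes values {S, Z} — violation
Bin=510: rows 2, 7, 10 → PartNo = R, R, R ✓
Bin=518: row 3 → PartNo = S ✓
Bin=504: row 4 → PartNo = T ✓
Bin=509: row 5 → PartNo = P ✓
Bin=508: rows 8, 9 → PartNo = S, S ✓
Bin=516: row 11 → PartNo = Q ✓
Two rows agree on Bin but differ on PartNo, so Bin -> PartNo does not hold.

No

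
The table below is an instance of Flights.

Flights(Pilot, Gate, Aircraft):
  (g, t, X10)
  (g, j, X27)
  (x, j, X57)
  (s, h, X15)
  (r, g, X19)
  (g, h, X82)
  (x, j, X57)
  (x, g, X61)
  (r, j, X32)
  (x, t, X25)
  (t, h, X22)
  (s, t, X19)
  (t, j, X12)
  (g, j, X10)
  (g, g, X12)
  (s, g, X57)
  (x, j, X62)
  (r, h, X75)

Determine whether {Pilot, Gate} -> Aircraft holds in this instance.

(Pilot=g, Gate=t): 1 row → Aircraft = X10 ✓
(Pilot=g, Gate=j): 2 rows → Aircraft takes values {X27, X10} — violation
(Pilot=x, Gate=j): 3 rows → Aircraft takes values {X57, X62} — violation
(Pilot=s, Gate=h): 1 row → Aircraft = X15 ✓
(Pilot=r, Gate=g): 1 row → Aircraft = X19 ✓
(Pilot=g, Gate=h): 1 row → Aircraft = X82 ✓
(Pilot=x, Gate=g): 1 row → Aircraft = X61 ✓
(Pilot=r, Gate=j): 1 row → Aircraft = X32 ✓
(Pilot=x, Gate=t): 1 row → Aircraft = X25 ✓
(Pilot=t, Gate=h): 1 row → Aircraft = X22 ✓
(Pilot=s, Gate=t): 1 row → Aircraft = X19 ✓
(Pilot=t, Gate=j): 1 row → Aircraft = X12 ✓
(Pilot=g, Gate=g): 1 row → Aircraft = X12 ✓
(Pilot=s, Gate=g): 1 row → Aircraft = X57 ✓
(Pilot=r, Gate=h): 1 row → Aircraft = X75 ✓
Two rows agree on {Pilot, Gate} but differ on Aircraft, so {Pilot, Gate} -> Aircraft does not hold.

No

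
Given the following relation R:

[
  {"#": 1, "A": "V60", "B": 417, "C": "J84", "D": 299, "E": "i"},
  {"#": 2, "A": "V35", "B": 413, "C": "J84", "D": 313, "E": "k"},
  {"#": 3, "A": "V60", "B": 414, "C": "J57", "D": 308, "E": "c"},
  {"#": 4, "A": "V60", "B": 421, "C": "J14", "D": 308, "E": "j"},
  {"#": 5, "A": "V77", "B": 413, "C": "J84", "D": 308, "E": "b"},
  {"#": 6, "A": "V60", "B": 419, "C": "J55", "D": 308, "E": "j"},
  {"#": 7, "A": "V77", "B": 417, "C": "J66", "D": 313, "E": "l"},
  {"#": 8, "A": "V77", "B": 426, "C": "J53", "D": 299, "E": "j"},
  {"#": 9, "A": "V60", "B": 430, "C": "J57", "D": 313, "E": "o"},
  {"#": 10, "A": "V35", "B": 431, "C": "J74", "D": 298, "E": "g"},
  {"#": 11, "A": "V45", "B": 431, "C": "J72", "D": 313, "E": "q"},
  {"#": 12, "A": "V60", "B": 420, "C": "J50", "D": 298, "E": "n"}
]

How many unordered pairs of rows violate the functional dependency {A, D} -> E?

(A=V60, D=308): violating pairs (3,4), (3,6) — 2 pairs.

2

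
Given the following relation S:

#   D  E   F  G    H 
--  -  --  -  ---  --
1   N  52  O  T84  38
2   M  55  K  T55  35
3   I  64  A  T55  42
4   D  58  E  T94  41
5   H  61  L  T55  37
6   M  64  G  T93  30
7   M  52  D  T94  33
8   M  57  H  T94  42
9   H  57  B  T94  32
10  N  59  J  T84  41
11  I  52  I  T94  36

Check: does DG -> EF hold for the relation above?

No

(D=N, G=T84): rows 1, 10 → {E,F} takes values {(52, O), (59, J)} — violation
(D=M, G=T55): row 2 → {E,F} = (55, K) ✓
(D=I, G=T55): row 3 → {E,F} = (64, A) ✓
(D=D, G=T94): row 4 → {E,F} = (58, E) ✓
(D=H, G=T55): row 5 → {E,F} = (61, L) ✓
(D=M, G=T93): row 6 → {E,F} = (64, G) ✓
(D=M, G=T94): rows 7, 8 → {E,F} takes values {(52, D), (57, H)} — violation
(D=H, G=T94): row 9 → {E,F} = (57, B) ✓
(D=I, G=T94): row 11 → {E,F} = (52, I) ✓
Two rows agree on DG but differ on EF, so DG -> EF does not hold.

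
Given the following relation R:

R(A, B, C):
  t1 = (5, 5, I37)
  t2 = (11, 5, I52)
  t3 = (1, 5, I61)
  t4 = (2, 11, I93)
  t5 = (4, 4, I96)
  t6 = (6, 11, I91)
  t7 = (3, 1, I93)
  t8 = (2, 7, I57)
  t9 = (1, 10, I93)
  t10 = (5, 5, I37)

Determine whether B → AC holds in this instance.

No

B=5: rows 1, 2, 3, 10 → {A,C} takes values {(5, I37), (11, I52), (1, I61)} — violation
B=11: rows 4, 6 → {A,C} takes values {(2, I93), (6, I91)} — violation
B=4: row 5 → {A,C} = (4, I96) ✓
B=1: row 7 → {A,C} = (3, I93) ✓
B=7: row 8 → {A,C} = (2, I57) ✓
B=10: row 9 → {A,C} = (1, I93) ✓
Two rows agree on B but differ on AC, so B → AC does not hold.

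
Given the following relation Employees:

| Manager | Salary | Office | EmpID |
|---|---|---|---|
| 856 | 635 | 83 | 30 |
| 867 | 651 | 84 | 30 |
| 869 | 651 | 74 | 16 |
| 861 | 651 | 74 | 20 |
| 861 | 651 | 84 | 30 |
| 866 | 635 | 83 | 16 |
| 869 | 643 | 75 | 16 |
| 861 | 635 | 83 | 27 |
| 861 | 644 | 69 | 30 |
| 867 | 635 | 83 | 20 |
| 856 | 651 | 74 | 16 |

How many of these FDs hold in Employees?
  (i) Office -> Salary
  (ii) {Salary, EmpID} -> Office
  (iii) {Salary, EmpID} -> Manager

(i) Office -> Salary: every LHS value maps to a single RHS value — holds.
(ii) {Salary, EmpID} -> Office: every LHS value maps to a single RHS value — holds.
(iii) {Salary, EmpID} -> Manager: (Salary=651, EmpID=30): 2 rows → Manager takes values {867, 861} — violation; (Salary=651, EmpID=16): 2 rows → Manager takes values {869, 856} — violation — fails.
2 of the 3 dependencies hold.

2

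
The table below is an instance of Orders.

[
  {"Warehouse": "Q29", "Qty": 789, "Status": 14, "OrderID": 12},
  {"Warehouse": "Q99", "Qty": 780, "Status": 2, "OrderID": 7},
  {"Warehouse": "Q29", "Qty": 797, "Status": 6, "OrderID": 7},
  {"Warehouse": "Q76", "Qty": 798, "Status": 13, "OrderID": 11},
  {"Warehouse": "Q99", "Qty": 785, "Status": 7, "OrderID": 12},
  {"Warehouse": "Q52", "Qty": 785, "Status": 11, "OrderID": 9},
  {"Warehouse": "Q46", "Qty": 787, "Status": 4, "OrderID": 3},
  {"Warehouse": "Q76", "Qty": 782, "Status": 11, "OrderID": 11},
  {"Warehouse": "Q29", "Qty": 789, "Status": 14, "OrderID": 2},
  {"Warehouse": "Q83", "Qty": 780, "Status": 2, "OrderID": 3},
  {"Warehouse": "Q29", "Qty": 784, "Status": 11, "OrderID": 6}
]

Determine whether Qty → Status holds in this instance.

Qty=789: 2 rows → Status = 14, 14 ✓
Qty=780: 2 rows → Status = 2, 2 ✓
Qty=797: 1 row → Status = 6 ✓
Qty=798: 1 row → Status = 13 ✓
Qty=785: 2 rows → Status takes values {7, 11} — violation
Qty=787: 1 row → Status = 4 ✓
Qty=782: 1 row → Status = 11 ✓
Qty=784: 1 row → Status = 11 ✓
Two rows agree on Qty but differ on Status, so Qty → Status does not hold.

No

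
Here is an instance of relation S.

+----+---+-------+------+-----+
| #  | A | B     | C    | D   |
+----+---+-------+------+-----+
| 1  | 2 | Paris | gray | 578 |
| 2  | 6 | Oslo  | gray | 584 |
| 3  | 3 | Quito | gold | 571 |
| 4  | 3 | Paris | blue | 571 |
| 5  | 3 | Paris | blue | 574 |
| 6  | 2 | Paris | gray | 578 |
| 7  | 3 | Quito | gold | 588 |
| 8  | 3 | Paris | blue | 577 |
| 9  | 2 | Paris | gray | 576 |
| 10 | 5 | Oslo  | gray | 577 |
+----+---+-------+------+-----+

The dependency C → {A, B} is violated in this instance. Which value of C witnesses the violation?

gray

C=gray: rows 1, 2, 6, 9, 10 → {A,B} takes values {(2, Paris), (6, Oslo), (5, Oslo)} — violation
C=gold: rows 3, 7 → {A,B} = (3, Quito), (3, Quito) ✓
C=blue: rows 4, 5, 8 → {A,B} = (3, Paris), (3, Paris), (3, Paris) ✓
The only C value with inconsistent RHS is C=gray.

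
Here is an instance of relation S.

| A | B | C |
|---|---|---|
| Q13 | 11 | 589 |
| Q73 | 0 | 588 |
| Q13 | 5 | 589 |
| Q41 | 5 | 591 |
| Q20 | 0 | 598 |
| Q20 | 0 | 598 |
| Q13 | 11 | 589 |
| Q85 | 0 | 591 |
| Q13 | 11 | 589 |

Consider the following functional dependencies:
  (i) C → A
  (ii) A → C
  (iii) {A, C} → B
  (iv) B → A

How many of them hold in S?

1

(i) C → A: C=591: 2 rows → A takes values {Q41, Q85} — violation — fails.
(ii) A → C: every LHS value maps to a single RHS value — holds.
(iii) {A, C} → B: (A=Q13, C=589): 4 rows → B takes values {11, 5} — violation — fails.
(iv) B → A: B=0: 4 rows → A takes values {Q73, Q20, Q85} — violation; B=5: 2 rows → A takes values {Q13, Q41} — violation — fails.
1 of the 4 dependencies holds.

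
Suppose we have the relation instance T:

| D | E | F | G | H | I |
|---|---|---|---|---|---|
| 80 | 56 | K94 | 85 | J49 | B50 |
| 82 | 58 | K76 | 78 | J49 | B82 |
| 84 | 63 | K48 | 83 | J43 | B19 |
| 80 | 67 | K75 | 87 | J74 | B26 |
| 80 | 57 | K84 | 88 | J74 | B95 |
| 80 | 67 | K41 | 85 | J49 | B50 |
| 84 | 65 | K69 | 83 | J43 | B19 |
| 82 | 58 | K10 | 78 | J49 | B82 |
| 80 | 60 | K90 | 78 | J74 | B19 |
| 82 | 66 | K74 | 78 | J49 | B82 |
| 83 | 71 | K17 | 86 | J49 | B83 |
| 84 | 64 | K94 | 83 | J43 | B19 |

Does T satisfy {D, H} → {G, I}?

No

(D=80, H=J49): 2 rows → {G,I} = (85, B50), (85, B50) ✓
(D=82, H=J49): 3 rows → {G,I} = (78, B82), (78, B82), (78, B82) ✓
(D=84, H=J43): 3 rows → {G,I} = (83, B19), (83, B19), (83, B19) ✓
(D=80, H=J74): 3 rows → {G,I} takes values {(87, B26), (88, B95), (78, B19)} — violation
(D=83, H=J49): 1 row → {G,I} = (86, B83) ✓
Two rows agree on {D, H} but differ on {G, I}, so {D, H} → {G, I} does not hold.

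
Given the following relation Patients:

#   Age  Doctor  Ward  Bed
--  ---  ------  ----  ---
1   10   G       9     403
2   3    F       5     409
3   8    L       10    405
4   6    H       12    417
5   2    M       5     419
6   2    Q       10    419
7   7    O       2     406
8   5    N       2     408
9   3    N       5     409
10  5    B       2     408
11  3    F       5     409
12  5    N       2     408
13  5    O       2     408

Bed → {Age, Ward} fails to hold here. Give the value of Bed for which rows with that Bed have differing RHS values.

419

Bed=403: row 1 → {Age,Ward} = (10, 9) ✓
Bed=409: rows 2, 9, 11 → {Age,Ward} = (3, 5), (3, 5), (3, 5) ✓
Bed=405: row 3 → {Age,Ward} = (8, 10) ✓
Bed=417: row 4 → {Age,Ward} = (6, 12) ✓
Bed=419: rows 5, 6 → {Age,Ward} takes values {(2, 5), (2, 10)} — violation
Bed=406: row 7 → {Age,Ward} = (7, 2) ✓
Bed=408: rows 8, 10, 12, 13 → {Age,Ward} = (5, 2), (5, 2), (5, 2), (5, 2) ✓
The only Bed value with inconsistent RHS is Bed=419.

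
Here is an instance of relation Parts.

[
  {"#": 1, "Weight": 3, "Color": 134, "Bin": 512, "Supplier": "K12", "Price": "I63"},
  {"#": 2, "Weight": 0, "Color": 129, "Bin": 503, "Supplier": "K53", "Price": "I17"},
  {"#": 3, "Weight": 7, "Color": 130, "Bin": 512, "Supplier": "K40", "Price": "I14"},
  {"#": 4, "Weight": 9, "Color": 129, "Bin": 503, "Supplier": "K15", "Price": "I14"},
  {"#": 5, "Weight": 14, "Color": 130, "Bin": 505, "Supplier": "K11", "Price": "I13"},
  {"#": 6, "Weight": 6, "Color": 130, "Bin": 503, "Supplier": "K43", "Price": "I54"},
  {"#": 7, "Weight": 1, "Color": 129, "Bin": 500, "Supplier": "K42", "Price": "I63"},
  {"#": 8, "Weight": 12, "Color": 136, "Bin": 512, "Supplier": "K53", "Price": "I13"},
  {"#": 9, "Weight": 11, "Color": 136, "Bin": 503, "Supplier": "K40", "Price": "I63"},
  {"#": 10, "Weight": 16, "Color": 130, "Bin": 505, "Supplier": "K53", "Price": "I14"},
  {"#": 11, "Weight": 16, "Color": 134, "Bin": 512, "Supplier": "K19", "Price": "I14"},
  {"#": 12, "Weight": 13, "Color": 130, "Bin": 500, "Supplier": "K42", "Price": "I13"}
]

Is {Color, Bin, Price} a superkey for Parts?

Yes

All 12 rows have distinct {Color, Bin, Price} values, so {Color, Bin, Price} → (all attributes) holds and {Color, Bin, Price} is a superkey.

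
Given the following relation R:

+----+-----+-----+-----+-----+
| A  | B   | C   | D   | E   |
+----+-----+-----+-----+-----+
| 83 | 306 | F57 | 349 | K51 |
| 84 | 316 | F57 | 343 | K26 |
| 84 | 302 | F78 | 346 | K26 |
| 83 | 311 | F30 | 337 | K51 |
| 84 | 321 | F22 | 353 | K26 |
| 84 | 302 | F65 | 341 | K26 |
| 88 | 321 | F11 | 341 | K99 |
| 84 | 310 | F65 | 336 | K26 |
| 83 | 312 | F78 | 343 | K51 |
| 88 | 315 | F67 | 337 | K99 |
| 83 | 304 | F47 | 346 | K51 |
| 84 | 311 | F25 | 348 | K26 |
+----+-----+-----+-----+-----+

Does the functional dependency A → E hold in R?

A=83: 4 rows → E = K51, K51, K51, K51 ✓
A=84: 6 rows → E = K26, K26, K26, K26, K26, K26 ✓
A=88: 2 rows → E = K99, K99 ✓
Every A value is associated with a single E value, so A → E holds.

Yes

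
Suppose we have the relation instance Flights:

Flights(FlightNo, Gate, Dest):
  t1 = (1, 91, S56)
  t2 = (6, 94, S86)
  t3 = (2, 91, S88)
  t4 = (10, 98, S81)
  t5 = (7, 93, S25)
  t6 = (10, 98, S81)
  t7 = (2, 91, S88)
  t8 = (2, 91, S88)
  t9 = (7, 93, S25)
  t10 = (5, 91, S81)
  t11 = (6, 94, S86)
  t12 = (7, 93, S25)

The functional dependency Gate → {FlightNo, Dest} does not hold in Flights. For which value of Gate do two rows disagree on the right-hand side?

91

Gate=91: rows 1, 3, 7, 8, 10 → {FlightNo,Dest} takes values {(1, S56), (2, S88), (5, S81)} — violation
Gate=94: rows 2, 11 → {FlightNo,Dest} = (6, S86), (6, S86) ✓
Gate=98: rows 4, 6 → {FlightNo,Dest} = (10, S81), (10, S81) ✓
Gate=93: rows 5, 9, 12 → {FlightNo,Dest} = (7, S25), (7, S25), (7, S25) ✓
The only Gate value with inconsistent RHS is Gate=91.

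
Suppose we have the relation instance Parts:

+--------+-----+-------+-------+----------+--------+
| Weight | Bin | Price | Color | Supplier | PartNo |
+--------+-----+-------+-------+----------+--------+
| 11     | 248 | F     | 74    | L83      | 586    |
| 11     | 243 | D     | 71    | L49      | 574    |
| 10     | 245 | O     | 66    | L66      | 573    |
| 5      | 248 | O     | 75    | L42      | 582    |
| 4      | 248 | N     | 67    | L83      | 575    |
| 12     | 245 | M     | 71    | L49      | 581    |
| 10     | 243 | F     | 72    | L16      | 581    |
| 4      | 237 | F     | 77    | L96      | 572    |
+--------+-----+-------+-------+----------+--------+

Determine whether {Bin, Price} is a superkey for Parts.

All 8 rows have distinct {Bin, Price} values, so {Bin, Price} → (all attributes) holds and {Bin, Price} is a superkey.

Yes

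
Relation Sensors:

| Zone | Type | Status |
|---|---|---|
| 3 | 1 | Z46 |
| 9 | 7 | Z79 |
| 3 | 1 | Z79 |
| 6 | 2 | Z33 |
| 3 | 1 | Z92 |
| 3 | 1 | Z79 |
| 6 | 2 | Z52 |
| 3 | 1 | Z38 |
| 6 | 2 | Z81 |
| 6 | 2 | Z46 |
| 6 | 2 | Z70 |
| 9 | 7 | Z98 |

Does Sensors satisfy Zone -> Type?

Zone=3: 5 rows → Type = 1, 1, 1, 1, 1 ✓
Zone=9: 2 rows → Type = 7, 7 ✓
Zone=6: 5 rows → Type = 2, 2, 2, 2, 2 ✓
Every Zone value is associated with a single Type value, so Zone -> Type holds.

Yes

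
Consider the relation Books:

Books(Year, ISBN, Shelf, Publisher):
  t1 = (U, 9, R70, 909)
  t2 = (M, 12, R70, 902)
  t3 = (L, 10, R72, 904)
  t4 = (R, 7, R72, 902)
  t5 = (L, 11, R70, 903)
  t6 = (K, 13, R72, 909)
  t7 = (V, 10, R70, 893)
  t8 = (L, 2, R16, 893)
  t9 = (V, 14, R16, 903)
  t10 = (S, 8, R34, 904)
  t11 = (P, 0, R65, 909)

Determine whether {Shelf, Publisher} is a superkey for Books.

Yes

All 11 rows have distinct {Shelf, Publisher} values, so {Shelf, Publisher} → (all attributes) holds and {Shelf, Publisher} is a superkey.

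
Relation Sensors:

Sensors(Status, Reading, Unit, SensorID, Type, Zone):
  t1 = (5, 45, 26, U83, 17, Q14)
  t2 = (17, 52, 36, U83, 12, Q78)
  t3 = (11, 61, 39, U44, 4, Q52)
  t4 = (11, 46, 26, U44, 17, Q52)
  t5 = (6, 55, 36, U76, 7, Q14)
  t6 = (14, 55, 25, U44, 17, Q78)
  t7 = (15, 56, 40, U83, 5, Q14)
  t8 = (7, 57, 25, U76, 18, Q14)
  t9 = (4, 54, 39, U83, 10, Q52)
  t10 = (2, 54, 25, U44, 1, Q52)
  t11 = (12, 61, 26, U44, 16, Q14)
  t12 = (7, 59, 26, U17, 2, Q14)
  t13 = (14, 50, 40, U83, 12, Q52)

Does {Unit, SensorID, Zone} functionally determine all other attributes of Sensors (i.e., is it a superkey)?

All 13 rows have distinct {Unit, SensorID, Zone} values, so {Unit, SensorID, Zone} → (all attributes) holds and {Unit, SensorID, Zone} is a superkey.

Yes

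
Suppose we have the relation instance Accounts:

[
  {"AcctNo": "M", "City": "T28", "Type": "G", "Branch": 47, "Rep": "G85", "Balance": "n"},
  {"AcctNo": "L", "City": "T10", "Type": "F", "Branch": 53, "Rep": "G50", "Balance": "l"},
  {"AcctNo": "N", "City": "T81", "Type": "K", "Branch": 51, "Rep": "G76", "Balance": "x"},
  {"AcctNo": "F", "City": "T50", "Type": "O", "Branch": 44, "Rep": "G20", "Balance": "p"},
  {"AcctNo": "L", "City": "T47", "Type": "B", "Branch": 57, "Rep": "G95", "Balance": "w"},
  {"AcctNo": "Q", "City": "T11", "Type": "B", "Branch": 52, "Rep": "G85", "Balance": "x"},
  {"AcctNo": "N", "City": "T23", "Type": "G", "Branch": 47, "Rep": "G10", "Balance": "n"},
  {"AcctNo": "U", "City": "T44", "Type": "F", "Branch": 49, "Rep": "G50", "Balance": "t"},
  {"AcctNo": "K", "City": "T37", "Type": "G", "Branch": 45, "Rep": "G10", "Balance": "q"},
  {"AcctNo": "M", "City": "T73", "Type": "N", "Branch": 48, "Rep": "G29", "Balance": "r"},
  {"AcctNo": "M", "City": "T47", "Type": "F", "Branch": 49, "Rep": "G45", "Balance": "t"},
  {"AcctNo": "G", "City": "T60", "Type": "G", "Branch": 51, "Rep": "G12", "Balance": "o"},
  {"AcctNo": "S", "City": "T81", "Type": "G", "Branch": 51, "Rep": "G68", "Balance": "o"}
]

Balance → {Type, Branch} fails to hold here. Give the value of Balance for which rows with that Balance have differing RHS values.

Balance=n: 2 rows → {Type,Branch} = (G, 47), (G, 47) ✓
Balance=l: 1 row → {Type,Branch} = (F, 53) ✓
Balance=x: 2 rows → {Type,Branch} takes values {(K, 51), (B, 52)} — violation
Balance=p: 1 row → {Type,Branch} = (O, 44) ✓
Balance=w: 1 row → {Type,Branch} = (B, 57) ✓
Balance=t: 2 rows → {Type,Branch} = (F, 49), (F, 49) ✓
Balance=q: 1 row → {Type,Branch} = (G, 45) ✓
Balance=r: 1 row → {Type,Branch} = (N, 48) ✓
Balance=o: 2 rows → {Type,Branch} = (G, 51), (G, 51) ✓
The only Balance value with inconsistent RHS is Balance=x.

x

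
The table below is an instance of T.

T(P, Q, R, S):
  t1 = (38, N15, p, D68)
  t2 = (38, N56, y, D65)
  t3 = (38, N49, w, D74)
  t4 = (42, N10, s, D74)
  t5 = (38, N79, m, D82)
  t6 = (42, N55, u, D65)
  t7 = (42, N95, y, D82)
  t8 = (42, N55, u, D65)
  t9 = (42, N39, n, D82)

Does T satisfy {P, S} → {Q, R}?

No

(P=38, S=D68): row 1 → {Q,R} = (N15, p) ✓
(P=38, S=D65): row 2 → {Q,R} = (N56, y) ✓
(P=38, S=D74): row 3 → {Q,R} = (N49, w) ✓
(P=42, S=D74): row 4 → {Q,R} = (N10, s) ✓
(P=38, S=D82): row 5 → {Q,R} = (N79, m) ✓
(P=42, S=D65): rows 6, 8 → {Q,R} = (N55, u), (N55, u) ✓
(P=42, S=D82): rows 7, 9 → {Q,R} takes values {(N95, y), (N39, n)} — violation
Two rows agree on {P, S} but differ on {Q, R}, so {P, S} → {Q, R} does not hold.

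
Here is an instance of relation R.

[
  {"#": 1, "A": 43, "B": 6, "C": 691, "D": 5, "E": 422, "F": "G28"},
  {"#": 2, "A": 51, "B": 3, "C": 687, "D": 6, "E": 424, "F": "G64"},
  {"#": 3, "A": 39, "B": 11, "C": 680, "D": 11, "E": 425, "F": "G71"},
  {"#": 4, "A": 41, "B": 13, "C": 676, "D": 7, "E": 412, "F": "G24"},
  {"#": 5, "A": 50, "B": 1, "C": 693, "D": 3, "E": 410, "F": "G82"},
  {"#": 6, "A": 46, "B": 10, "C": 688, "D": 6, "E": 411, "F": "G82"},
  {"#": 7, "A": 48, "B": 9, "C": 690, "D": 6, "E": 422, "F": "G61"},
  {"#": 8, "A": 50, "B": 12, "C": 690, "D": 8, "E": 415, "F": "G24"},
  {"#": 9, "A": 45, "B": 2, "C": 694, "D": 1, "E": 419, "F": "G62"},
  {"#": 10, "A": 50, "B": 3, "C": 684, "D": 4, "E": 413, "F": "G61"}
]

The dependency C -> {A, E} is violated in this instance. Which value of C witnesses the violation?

690

C=691: row 1 → {A,E} = (43, 422) ✓
C=687: row 2 → {A,E} = (51, 424) ✓
C=680: row 3 → {A,E} = (39, 425) ✓
C=676: row 4 → {A,E} = (41, 412) ✓
C=693: row 5 → {A,E} = (50, 410) ✓
C=688: row 6 → {A,E} = (46, 411) ✓
C=690: rows 7, 8 → {A,E} takes values {(48, 422), (50, 415)} — violation
C=694: row 9 → {A,E} = (45, 419) ✓
C=684: row 10 → {A,E} = (50, 413) ✓
The only C value with inconsistent RHS is C=690.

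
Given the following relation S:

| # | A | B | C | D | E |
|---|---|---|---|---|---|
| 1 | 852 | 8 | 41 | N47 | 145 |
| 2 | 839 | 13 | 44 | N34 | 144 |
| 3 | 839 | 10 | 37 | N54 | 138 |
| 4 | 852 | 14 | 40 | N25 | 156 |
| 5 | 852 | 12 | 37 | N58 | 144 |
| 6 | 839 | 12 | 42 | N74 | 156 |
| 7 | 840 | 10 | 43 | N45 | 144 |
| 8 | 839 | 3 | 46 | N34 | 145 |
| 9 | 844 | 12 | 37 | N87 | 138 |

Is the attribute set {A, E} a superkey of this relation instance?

All 9 rows have distinct {A, E} values, so {A, E} → (all attributes) holds and {A, E} is a superkey.

Yes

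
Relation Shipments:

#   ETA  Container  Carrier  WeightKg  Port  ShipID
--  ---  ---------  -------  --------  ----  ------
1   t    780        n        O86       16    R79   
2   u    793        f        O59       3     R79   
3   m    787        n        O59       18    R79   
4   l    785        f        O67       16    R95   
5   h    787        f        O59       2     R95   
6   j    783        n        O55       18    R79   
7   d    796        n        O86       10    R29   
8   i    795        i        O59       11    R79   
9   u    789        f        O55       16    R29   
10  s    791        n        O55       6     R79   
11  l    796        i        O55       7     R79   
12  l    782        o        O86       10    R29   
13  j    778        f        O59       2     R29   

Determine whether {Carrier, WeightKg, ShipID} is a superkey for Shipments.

Rows 6 and 10 have the same {Carrier, WeightKg, ShipID} value (Carrier=n, WeightKg=O55, ShipID=R79) but are distinct tuples, so {Carrier, WeightKg, ShipID} does not determine every attribute — not a superkey.

No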